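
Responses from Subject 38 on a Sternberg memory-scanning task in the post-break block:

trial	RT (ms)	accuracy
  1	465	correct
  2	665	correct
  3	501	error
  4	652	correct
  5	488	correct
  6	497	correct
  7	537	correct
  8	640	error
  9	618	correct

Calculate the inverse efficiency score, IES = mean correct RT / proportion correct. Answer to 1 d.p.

Correct trials (n=7): 465, 665, 652, 488, 497, 537, 618
Mean correct RT = 3922/7 = 560.2857 ms
Proportion correct = 7/9
IES = 560.2857 / (7/9) = 720.367 ms

720.4 ms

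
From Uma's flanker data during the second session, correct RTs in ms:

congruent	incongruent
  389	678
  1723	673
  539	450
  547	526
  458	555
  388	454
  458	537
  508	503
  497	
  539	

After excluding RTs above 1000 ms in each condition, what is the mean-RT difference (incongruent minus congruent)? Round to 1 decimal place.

66.7 ms

congruent: exclude 1723
M(congruent) = 4323/9 = 480.333
M(incongruent) = 4376/8 = 547.000
Difference = 547.000 − 480.333 = 66.667 ms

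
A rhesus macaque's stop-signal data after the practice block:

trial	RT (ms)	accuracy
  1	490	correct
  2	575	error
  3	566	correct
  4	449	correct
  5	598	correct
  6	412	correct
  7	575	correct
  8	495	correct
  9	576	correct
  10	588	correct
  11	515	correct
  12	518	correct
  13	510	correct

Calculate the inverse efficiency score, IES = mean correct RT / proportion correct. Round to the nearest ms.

Correct trials (n=12): 490, 566, 449, 598, 412, 575, 495, 576, 588, 515, 518, 510
Mean correct RT = 6292/12 = 524.3333 ms
Proportion correct = 12/13
IES = 524.3333 / (12/13) = 568.028 ms

568 ms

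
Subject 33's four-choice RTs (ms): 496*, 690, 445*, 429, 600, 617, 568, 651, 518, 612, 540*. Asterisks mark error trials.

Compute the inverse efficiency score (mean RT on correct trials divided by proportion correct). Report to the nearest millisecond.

805 ms

Correct trials (n=8): 690, 429, 600, 617, 568, 651, 518, 612
Mean correct RT = 4685/8 = 585.6250 ms
Proportion correct = 8/11
IES = 585.6250 / (8/11) = 805.234 ms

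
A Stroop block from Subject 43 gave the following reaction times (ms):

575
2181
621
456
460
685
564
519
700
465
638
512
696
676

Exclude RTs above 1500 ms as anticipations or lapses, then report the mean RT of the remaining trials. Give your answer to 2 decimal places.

Excluded: 2181
Retained (n=13): Σ = 7567
Mean = 7567/13 = 582.0769

582.08 ms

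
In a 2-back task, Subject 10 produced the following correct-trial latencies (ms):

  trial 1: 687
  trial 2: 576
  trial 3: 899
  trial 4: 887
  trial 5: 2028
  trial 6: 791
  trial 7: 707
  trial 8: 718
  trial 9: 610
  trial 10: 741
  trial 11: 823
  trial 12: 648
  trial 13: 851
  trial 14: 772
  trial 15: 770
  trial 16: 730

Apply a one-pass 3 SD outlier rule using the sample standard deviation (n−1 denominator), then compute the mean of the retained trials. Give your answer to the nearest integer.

n = 16, ΣRT = 13238, M = 827.375
Σ(x−M)² = 1664161.75; s = √(1664161.75/15) = 333.083
Cutoffs: 827.375 ± 3·333.083 → [-171.9, 1826.6]
Outside: 2028 → excluded.
Retained (n=15): Σ = 11210, mean = 11210/15 = 747.333

747 ms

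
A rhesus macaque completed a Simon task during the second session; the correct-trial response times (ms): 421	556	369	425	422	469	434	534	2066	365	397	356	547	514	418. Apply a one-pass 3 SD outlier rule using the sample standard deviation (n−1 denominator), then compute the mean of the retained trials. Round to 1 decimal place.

n = 15, ΣRT = 8293, M = 552.867
Σ(x−M)² = 2513851.73; s = √(2513851.73/14) = 423.746
Cutoffs: 552.867 ± 3·423.746 → [-718.4, 1824.1]
Outside: 2066 → excluded.
Retained (n=14): Σ = 6227, mean = 6227/14 = 444.786

444.8 ms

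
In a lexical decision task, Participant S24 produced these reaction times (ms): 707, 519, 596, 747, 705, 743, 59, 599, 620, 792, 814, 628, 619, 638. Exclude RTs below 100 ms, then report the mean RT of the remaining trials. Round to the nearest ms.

671 ms

Excluded: 59
Retained (n=13): Σ = 8727
Mean = 8727/13 = 671.3077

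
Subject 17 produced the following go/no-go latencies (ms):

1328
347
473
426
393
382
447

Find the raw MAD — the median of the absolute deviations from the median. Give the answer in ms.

44 ms

Sorted: 347, 382, 393, 426, 447, 473, 1328 → median = 426
|x − 426|: 902, 79, 47, 0, 33, 44, 21
Sorted deviations: 0, 21, 33, 44, 47, 79, 902 → MAD = 44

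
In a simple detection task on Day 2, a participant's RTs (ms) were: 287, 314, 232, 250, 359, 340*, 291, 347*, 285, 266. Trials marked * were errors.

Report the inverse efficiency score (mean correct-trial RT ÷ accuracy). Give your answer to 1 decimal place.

Correct trials (n=8): 287, 314, 232, 250, 359, 291, 285, 266
Mean correct RT = 2284/8 = 285.5000 ms
Proportion correct = 8/10
IES = 285.5000 / (8/10) = 356.875 ms

356.9 ms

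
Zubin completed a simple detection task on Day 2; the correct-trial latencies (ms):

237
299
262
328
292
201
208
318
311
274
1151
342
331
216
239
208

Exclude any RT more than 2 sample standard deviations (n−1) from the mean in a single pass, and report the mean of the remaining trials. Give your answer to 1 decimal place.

271.1 ms

n = 16, ΣRT = 5217, M = 326.062
Σ(x−M)² = 760946.94; s = √(760946.94/15) = 225.233
Cutoffs: 326.062 ± 2·225.233 → [-124.4, 776.5]
Outside: 1151 → excluded.
Retained (n=15): Σ = 4066, mean = 4066/15 = 271.067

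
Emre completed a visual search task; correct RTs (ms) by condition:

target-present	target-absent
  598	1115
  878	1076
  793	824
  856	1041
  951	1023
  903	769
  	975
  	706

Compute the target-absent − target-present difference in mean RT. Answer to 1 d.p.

M(target-present) = 4979/6 = 829.833
M(target-absent) = 7529/8 = 941.125
Difference = 941.125 − 829.833 = 111.292 ms

111.3 ms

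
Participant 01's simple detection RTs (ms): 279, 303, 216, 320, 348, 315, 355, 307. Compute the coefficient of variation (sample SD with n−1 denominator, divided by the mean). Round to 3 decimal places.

n = 8, Σ = 2443, M = 305.3750
Σ(x−M)² = 13277.875; s = √(13277.875/7) = 43.5527
CV = 43.5527 / 305.3750 = 0.14262

0.143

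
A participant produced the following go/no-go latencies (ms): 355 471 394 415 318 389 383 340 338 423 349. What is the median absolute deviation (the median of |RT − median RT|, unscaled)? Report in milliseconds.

Sorted: 318, 338, 340, 349, 355, 383, 389, 394, 415, 423, 471 → median = 383
|x − 383|: 28, 88, 11, 32, 65, 6, 0, 43, 45, 40, 34
Sorted deviations: 0, 6, 11, 28, 32, 34, 40, 43, 45, 65, 88 → MAD = 34

34 ms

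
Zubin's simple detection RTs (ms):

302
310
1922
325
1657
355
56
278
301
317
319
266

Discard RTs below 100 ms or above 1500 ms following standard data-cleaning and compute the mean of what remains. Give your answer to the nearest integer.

308 ms

Excluded: 56, 1657, 1922
Retained (n=9): Σ = 2773
Mean = 2773/9 = 308.1111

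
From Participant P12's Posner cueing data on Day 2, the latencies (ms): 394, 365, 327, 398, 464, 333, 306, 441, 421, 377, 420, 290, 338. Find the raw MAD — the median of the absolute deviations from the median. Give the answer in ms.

Sorted: 290, 306, 327, 333, 338, 365, 377, 394, 398, 420, 421, 441, 464 → median = 377
|x − 377|: 17, 12, 50, 21, 87, 44, 71, 64, 44, 0, 43, 87, 39
Sorted deviations: 0, 12, 17, 21, 39, 43, 44, 44, 50, 64, 71, 87, 87 → MAD = 44

44 ms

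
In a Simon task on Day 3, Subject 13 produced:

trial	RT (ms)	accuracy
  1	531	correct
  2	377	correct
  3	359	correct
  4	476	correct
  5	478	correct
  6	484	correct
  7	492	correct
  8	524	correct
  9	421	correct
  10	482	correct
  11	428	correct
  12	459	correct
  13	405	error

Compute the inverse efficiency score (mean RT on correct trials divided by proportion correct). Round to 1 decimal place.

Correct trials (n=12): 531, 377, 359, 476, 478, 484, 492, 524, 421, 482, 428, 459
Mean correct RT = 5511/12 = 459.2500 ms
Proportion correct = 12/13
IES = 459.2500 / (12/13) = 497.521 ms

497.5 ms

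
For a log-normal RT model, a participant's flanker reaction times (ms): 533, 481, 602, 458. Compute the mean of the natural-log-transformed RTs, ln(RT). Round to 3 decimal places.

ln(RT): 6.2785, 6.1759, 6.4003, 6.1269
Σ ln(RT) = 24.9815
Mean = 24.9815/4 = 6.24538

6.245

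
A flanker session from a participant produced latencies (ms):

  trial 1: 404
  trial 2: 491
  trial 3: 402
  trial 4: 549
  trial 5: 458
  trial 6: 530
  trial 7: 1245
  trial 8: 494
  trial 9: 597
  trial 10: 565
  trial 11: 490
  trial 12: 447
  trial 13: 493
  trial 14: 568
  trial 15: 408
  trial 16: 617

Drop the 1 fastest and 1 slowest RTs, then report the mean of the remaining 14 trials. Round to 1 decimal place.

507.9 ms

Sorted: 402, 404, 408, 447, 458, 490, 491, 493, 494, 530, 549, 565, 568, 597, 617, 1245
Drop lowest 1 (402) and highest 1 (1245)
Remaining (n=14): Σ = 7111, mean = 7111/14 = 507.929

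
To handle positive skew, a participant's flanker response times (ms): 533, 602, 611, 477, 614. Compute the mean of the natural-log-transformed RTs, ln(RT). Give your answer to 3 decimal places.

6.336

ln(RT): 6.2785, 6.4003, 6.4151, 6.1675, 6.4200
Σ ln(RT) = 31.6814
Mean = 31.6814/5 = 6.33628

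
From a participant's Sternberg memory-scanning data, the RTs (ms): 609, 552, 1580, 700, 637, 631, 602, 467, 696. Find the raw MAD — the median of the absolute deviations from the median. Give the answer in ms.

65 ms

Sorted: 467, 552, 602, 609, 631, 637, 696, 700, 1580 → median = 631
|x − 631|: 22, 79, 949, 69, 6, 0, 29, 164, 65
Sorted deviations: 0, 6, 22, 29, 65, 69, 79, 164, 949 → MAD = 65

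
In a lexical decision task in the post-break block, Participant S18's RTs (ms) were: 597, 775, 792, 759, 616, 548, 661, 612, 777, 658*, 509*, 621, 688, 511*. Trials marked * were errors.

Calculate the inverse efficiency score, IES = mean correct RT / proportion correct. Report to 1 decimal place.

861.5 ms

Correct trials (n=11): 597, 775, 792, 759, 616, 548, 661, 612, 777, 621, 688
Mean correct RT = 7446/11 = 676.9091 ms
Proportion correct = 11/14
IES = 676.9091 / (11/14) = 861.521 ms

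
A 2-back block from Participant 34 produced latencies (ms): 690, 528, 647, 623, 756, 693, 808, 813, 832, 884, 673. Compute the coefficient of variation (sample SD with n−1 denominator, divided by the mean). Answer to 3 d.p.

0.147

n = 11, Σ = 7947, M = 722.4545
Σ(x−M)² = 112502.727; s = √(112502.727/10) = 106.0673
CV = 106.0673 / 722.4545 = 0.14682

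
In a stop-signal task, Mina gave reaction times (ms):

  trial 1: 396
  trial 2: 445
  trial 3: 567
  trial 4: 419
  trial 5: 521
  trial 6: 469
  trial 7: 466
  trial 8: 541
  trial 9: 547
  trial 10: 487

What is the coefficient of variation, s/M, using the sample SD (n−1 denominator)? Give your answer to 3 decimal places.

n = 10, Σ = 4858, M = 485.8000
Σ(x−M)² = 29491.600; s = √(29491.600/9) = 57.2437
CV = 57.2437 / 485.8000 = 0.11783

0.118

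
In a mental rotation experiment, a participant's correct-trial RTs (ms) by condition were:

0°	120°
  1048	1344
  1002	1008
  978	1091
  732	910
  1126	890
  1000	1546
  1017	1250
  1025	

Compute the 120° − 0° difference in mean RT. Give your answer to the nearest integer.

M(0°) = 7928/8 = 991.000
M(120°) = 8039/7 = 1148.429
Difference = 1148.429 − 991.000 = 157.429 ms

157 ms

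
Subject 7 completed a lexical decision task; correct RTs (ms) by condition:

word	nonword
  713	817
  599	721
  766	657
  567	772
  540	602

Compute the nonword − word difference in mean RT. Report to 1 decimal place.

M(word) = 3185/5 = 637.000
M(nonword) = 3569/5 = 713.800
Difference = 713.800 − 637.000 = 76.800 ms

76.8 ms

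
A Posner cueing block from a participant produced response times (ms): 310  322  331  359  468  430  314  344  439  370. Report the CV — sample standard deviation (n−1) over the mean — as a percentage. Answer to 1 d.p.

15.5%

n = 10, Σ = 3687, M = 368.7000
Σ(x−M)² = 29306.100; s = √(29306.100/9) = 57.0634
CV = 57.0634 / 368.7000 = 0.15477 = 15.477%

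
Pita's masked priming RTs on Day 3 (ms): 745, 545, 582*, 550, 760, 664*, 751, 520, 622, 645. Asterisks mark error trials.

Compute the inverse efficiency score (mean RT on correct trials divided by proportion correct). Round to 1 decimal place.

Correct trials (n=8): 745, 545, 550, 760, 751, 520, 622, 645
Mean correct RT = 5138/8 = 642.2500 ms
Proportion correct = 8/10
IES = 642.2500 / (8/10) = 802.812 ms

802.8 ms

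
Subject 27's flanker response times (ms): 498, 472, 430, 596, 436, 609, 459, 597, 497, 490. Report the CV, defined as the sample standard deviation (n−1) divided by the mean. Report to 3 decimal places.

0.133

n = 10, Σ = 5084, M = 508.4000
Σ(x−M)² = 41374.400; s = √(41374.400/9) = 67.8023
CV = 67.8023 / 508.4000 = 0.13336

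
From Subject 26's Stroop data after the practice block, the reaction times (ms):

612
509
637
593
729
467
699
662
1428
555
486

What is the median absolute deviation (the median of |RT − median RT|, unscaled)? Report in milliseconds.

Sorted: 467, 486, 509, 555, 593, 612, 637, 662, 699, 729, 1428 → median = 612
|x − 612|: 0, 103, 25, 19, 117, 145, 87, 50, 816, 57, 126
Sorted deviations: 0, 19, 25, 50, 57, 87, 103, 117, 126, 145, 816 → MAD = 87

87 ms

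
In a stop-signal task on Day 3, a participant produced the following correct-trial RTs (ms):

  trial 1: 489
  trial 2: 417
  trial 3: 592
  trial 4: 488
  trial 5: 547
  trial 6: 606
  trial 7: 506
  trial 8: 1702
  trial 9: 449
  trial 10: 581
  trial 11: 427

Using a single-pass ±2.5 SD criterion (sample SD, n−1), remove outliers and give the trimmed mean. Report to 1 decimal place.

510.2 ms

n = 11, ΣRT = 6804, M = 618.545
Σ(x−M)² = 1333810.73; s = √(1333810.73/10) = 365.214
Cutoffs: 618.545 ± 2.5·365.214 → [-294.5, 1531.6]
Outside: 1702 → excluded.
Retained (n=10): Σ = 5102, mean = 5102/10 = 510.200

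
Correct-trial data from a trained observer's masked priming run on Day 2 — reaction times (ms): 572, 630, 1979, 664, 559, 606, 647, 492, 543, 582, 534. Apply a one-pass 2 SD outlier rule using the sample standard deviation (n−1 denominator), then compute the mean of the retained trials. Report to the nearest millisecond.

n = 11, ΣRT = 7808, M = 709.818
Σ(x−M)² = 1798279.64; s = √(1798279.64/10) = 424.061
Cutoffs: 709.818 ± 2·424.061 → [-138.3, 1557.9]
Outside: 1979 → excluded.
Retained (n=10): Σ = 5829, mean = 5829/10 = 582.900

583 ms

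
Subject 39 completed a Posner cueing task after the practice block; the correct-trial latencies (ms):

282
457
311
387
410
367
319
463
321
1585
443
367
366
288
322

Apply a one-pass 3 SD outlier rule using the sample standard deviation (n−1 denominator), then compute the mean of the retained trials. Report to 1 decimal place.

n = 15, ΣRT = 6688, M = 445.867
Σ(x−M)² = 1438613.73; s = √(1438613.73/14) = 320.559
Cutoffs: 445.867 ± 3·320.559 → [-515.8, 1407.5]
Outside: 1585 → excluded.
Retained (n=14): Σ = 5103, mean = 5103/14 = 364.500

364.5 ms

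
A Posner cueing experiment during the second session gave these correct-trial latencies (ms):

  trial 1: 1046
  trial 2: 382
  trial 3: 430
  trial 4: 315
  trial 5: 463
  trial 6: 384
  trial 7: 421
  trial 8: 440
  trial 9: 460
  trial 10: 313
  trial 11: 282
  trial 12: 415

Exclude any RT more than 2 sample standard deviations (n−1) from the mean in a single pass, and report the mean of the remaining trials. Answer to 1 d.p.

391.4 ms

n = 12, ΣRT = 5351, M = 445.917
Σ(x−M)² = 432048.92; s = √(432048.92/11) = 198.185
Cutoffs: 445.917 ± 2·198.185 → [49.5, 842.3]
Outside: 1046 → excluded.
Retained (n=11): Σ = 4305, mean = 4305/11 = 391.364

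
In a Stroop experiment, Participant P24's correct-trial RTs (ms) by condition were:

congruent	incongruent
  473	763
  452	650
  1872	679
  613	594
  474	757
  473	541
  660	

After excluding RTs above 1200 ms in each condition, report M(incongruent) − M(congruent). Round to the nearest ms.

congruent: exclude 1872
M(congruent) = 3145/6 = 524.167
M(incongruent) = 3984/6 = 664.000
Difference = 664.000 − 524.167 = 139.833 ms

140 ms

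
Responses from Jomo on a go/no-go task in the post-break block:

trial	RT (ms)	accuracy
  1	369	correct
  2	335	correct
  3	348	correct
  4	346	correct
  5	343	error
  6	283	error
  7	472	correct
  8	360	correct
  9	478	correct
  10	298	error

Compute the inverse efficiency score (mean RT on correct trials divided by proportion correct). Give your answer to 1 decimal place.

552.7 ms

Correct trials (n=7): 369, 335, 348, 346, 472, 360, 478
Mean correct RT = 2708/7 = 386.8571 ms
Proportion correct = 7/10
IES = 386.8571 / (7/10) = 552.653 ms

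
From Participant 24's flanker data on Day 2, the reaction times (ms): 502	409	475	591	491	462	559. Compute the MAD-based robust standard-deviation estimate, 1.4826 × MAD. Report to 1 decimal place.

Sorted: 409, 462, 475, 491, 502, 559, 591 → median = 491
|x − 491| sorted: 0, 11, 16, 29, 68, 82, 100 → MAD = 29
Robust SD ≈ 1.4826 × 29 = 42.995

43.0 ms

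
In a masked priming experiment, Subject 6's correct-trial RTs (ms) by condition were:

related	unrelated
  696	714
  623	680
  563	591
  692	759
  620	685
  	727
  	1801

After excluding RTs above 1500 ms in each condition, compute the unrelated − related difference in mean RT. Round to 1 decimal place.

unrelated: exclude 1801
M(related) = 3194/5 = 638.800
M(unrelated) = 4156/6 = 692.667
Difference = 692.667 − 638.800 = 53.867 ms

53.9 ms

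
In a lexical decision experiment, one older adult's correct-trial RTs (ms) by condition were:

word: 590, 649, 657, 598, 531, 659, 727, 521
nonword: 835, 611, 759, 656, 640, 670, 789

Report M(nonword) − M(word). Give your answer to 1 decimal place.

92.1 ms

M(word) = 4932/8 = 616.500
M(nonword) = 4960/7 = 708.571
Difference = 708.571 − 616.500 = 92.071 ms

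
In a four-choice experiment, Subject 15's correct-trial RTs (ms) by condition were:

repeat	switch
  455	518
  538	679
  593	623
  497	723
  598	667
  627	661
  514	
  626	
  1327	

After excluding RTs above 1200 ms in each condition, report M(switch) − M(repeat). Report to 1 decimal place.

repeat: exclude 1327
M(repeat) = 4448/8 = 556.000
M(switch) = 3871/6 = 645.167
Difference = 645.167 − 556.000 = 89.167 ms

89.2 ms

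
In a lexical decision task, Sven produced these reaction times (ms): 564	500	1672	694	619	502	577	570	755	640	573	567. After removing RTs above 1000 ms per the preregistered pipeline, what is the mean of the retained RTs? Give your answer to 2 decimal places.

Excluded: 1672
Retained (n=11): Σ = 6561
Mean = 6561/11 = 596.4545

596.45 ms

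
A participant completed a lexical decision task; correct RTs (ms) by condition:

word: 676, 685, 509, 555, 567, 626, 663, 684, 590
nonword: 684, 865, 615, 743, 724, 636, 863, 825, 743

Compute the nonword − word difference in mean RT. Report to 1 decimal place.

M(word) = 5555/9 = 617.222
M(nonword) = 6698/9 = 744.222
Difference = 744.222 − 617.222 = 127.000 ms

127.0 ms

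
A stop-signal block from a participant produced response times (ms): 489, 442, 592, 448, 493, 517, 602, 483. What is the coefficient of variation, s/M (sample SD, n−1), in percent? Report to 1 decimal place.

n = 8, Σ = 4066, M = 508.2500
Σ(x−M)² = 25139.500; s = √(25139.500/7) = 59.9279
CV = 59.9279 / 508.2500 = 0.11791 = 11.791%

11.8%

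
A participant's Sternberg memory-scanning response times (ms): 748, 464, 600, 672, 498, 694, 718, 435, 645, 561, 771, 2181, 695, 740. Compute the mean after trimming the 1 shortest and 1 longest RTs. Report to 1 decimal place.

Sorted: 435, 464, 498, 561, 600, 645, 672, 694, 695, 718, 740, 748, 771, 2181
Drop lowest 1 (435) and highest 1 (2181)
Remaining (n=12): Σ = 7806, mean = 7806/12 = 650.500

650.5 ms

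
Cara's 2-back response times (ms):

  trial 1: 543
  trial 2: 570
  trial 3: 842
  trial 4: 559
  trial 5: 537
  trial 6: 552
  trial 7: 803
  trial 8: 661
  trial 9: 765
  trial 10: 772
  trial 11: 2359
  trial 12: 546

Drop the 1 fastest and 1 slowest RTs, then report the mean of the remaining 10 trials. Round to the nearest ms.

Sorted: 537, 543, 546, 552, 559, 570, 661, 765, 772, 803, 842, 2359
Drop lowest 1 (537) and highest 1 (2359)
Remaining (n=10): Σ = 6613, mean = 6613/10 = 661.300

661 ms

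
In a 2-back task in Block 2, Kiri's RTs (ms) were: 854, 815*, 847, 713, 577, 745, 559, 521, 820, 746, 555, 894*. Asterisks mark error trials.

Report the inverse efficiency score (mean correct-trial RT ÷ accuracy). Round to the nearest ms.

832 ms

Correct trials (n=10): 854, 847, 713, 577, 745, 559, 521, 820, 746, 555
Mean correct RT = 6937/10 = 693.7000 ms
Proportion correct = 10/12
IES = 693.7000 / (10/12) = 832.440 ms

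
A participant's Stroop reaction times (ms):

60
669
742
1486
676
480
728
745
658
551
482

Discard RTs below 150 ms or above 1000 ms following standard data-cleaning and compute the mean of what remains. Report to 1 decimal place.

636.8 ms

Excluded: 60, 1486
Retained (n=9): Σ = 5731
Mean = 5731/9 = 636.7778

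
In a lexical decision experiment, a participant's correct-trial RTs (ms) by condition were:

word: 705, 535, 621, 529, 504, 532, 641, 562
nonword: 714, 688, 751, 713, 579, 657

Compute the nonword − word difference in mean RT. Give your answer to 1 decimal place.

M(word) = 4629/8 = 578.625
M(nonword) = 4102/6 = 683.667
Difference = 683.667 − 578.625 = 105.042 ms

105.0 ms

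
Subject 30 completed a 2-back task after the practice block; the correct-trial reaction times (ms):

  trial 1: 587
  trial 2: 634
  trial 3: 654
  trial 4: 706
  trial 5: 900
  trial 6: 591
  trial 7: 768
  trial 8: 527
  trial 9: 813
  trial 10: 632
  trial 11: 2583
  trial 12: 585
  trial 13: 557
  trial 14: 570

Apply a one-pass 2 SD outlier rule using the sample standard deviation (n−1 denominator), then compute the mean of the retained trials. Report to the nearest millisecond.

656 ms

n = 14, ΣRT = 11107, M = 793.357
Σ(x−M)² = 3597349.21; s = √(3597349.21/13) = 526.041
Cutoffs: 793.357 ± 2·526.041 → [-258.7, 1845.4]
Outside: 2583 → excluded.
Retained (n=13): Σ = 8524, mean = 8524/13 = 655.692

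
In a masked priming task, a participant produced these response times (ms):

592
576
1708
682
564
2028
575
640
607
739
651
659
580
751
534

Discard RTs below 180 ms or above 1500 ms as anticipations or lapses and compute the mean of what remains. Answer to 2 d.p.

Excluded: 1708, 2028
Retained (n=13): Σ = 8150
Mean = 8150/13 = 626.9231

626.92 ms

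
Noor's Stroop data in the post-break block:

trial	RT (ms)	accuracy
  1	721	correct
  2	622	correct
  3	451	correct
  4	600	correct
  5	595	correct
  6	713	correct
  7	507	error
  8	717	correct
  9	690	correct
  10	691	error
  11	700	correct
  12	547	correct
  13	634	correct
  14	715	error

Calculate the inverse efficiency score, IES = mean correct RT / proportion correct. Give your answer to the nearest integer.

809 ms

Correct trials (n=11): 721, 622, 451, 600, 595, 713, 717, 690, 700, 547, 634
Mean correct RT = 6990/11 = 635.4545 ms
Proportion correct = 11/14
IES = 635.4545 / (11/14) = 808.760 ms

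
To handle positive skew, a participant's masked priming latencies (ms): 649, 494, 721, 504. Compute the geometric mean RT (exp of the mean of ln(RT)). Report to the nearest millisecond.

584 ms

ln(RT): 6.4754, 6.2025, 6.5806, 6.2226
Mean ln(RT) = 25.4812/4 = 6.37030
Geometric mean = exp(6.37030) = 584.23 ms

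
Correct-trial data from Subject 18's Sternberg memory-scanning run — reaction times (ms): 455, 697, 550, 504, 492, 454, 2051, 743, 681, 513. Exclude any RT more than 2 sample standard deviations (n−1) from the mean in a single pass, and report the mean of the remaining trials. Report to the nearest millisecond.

565 ms

n = 10, ΣRT = 7140, M = 714.000
Σ(x−M)² = 2085150.00; s = √(2085150.00/9) = 481.335
Cutoffs: 714.000 ± 2·481.335 → [-248.7, 1676.7]
Outside: 2051 → excluded.
Retained (n=9): Σ = 5089, mean = 5089/9 = 565.444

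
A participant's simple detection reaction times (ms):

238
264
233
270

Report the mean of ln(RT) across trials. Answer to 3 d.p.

5.524

ln(RT): 5.4723, 5.5759, 5.4510, 5.5984
Σ ln(RT) = 22.0977
Mean = 22.0977/4 = 5.52442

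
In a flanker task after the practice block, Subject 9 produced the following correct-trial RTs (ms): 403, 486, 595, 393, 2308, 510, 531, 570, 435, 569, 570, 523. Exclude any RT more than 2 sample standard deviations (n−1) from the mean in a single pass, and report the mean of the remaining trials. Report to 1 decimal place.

n = 12, ΣRT = 7893, M = 657.750
Σ(x−M)² = 3020698.25; s = √(3020698.25/11) = 524.031
Cutoffs: 657.750 ± 2·524.031 → [-390.3, 1705.8]
Outside: 2308 → excluded.
Retained (n=11): Σ = 5585, mean = 5585/11 = 507.727

507.7 ms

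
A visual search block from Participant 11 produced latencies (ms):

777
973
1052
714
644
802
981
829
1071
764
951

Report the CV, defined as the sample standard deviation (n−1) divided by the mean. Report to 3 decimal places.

0.165

n = 11, Σ = 9558, M = 868.9091
Σ(x−M)² = 204604.909; s = √(204604.909/10) = 143.0402
CV = 143.0402 / 868.9091 = 0.16462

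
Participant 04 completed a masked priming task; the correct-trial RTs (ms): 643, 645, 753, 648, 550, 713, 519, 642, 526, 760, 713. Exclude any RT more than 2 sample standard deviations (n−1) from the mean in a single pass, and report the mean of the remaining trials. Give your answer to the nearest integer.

647 ms

n = 11, ΣRT = 7112, M = 646.545
Σ(x−M)² = 73194.73; s = √(73194.73/10) = 85.554
Cutoffs: 646.545 ± 2·85.554 → [475.4, 817.7]
No RTs fall outside the cutoffs; all 11 retained. Mean = 7112/11 = 646.545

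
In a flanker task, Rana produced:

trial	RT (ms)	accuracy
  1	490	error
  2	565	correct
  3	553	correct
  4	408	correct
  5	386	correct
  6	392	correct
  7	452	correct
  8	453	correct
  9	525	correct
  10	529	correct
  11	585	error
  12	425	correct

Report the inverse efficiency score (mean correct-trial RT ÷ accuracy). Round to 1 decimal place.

562.6 ms

Correct trials (n=10): 565, 553, 408, 386, 392, 452, 453, 525, 529, 425
Mean correct RT = 4688/10 = 468.8000 ms
Proportion correct = 10/12
IES = 468.8000 / (10/12) = 562.560 ms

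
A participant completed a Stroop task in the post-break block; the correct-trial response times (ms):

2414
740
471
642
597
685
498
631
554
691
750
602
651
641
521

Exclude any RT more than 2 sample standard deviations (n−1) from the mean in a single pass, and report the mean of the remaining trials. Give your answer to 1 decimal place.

n = 15, ΣRT = 11088, M = 739.200
Σ(x−M)² = 3099974.40; s = √(3099974.40/14) = 470.560
Cutoffs: 739.200 ± 2·470.560 → [-201.9, 1680.3]
Outside: 2414 → excluded.
Retained (n=14): Σ = 8674, mean = 8674/14 = 619.571

619.6 ms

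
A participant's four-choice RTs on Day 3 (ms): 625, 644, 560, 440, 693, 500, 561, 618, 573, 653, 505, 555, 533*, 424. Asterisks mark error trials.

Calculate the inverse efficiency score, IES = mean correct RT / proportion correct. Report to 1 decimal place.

Correct trials (n=13): 625, 644, 560, 440, 693, 500, 561, 618, 573, 653, 505, 555, 424
Mean correct RT = 7351/13 = 565.4615 ms
Proportion correct = 13/14
IES = 565.4615 / (13/14) = 608.959 ms

609.0 ms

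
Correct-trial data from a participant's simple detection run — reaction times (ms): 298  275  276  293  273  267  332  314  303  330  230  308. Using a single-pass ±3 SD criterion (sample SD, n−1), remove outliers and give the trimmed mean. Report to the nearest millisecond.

n = 12, ΣRT = 3499, M = 291.583
Σ(x−M)² = 9314.92; s = √(9314.92/11) = 29.100
Cutoffs: 291.583 ± 3·29.100 → [204.3, 378.9]
No RTs fall outside the cutoffs; all 12 retained. Mean = 3499/12 = 291.583

292 ms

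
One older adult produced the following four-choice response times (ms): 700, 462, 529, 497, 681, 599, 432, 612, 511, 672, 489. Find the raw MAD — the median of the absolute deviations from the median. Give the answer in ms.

70 ms

Sorted: 432, 462, 489, 497, 511, 529, 599, 612, 672, 681, 700 → median = 529
|x − 529|: 171, 67, 0, 32, 152, 70, 97, 83, 18, 143, 40
Sorted deviations: 0, 18, 32, 40, 67, 70, 83, 97, 143, 152, 171 → MAD = 70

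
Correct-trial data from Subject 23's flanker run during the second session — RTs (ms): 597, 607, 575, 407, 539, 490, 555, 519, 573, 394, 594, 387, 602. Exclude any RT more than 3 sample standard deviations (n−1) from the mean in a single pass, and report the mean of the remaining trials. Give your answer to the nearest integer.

n = 13, ΣRT = 6839, M = 526.077
Σ(x−M)² = 79872.92; s = √(79872.92/12) = 81.585
Cutoffs: 526.077 ± 3·81.585 → [281.3, 770.8]
No RTs fall outside the cutoffs; all 13 retained. Mean = 6839/13 = 526.077

526 ms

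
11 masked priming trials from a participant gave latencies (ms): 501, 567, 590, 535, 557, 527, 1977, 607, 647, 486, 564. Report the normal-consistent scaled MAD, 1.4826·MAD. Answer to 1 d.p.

Sorted: 486, 501, 527, 535, 557, 564, 567, 590, 607, 647, 1977 → median = 564
|x − 564| sorted: 0, 3, 7, 26, 29, 37, 43, 63, 78, 83, 1413 → MAD = 37
Robust SD ≈ 1.4826 × 37 = 54.856

54.9 ms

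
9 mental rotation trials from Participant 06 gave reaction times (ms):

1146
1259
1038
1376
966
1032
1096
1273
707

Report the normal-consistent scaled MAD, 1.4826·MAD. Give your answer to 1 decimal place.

Sorted: 707, 966, 1032, 1038, 1096, 1146, 1259, 1273, 1376 → median = 1096
|x − 1096| sorted: 0, 50, 58, 64, 130, 163, 177, 280, 389 → MAD = 130
Robust SD ≈ 1.4826 × 130 = 192.738

192.7 ms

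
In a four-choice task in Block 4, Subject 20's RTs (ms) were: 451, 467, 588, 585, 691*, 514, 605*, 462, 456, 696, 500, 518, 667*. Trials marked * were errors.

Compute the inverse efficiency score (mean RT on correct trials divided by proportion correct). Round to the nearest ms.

Correct trials (n=10): 451, 467, 588, 585, 514, 462, 456, 696, 500, 518
Mean correct RT = 5237/10 = 523.7000 ms
Proportion correct = 10/13
IES = 523.7000 / (10/13) = 680.810 ms

681 ms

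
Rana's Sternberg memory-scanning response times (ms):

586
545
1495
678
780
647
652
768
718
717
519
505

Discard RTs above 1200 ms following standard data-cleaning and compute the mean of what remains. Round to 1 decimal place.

Excluded: 1495
Retained (n=11): Σ = 7115
Mean = 7115/11 = 646.8182

646.8 ms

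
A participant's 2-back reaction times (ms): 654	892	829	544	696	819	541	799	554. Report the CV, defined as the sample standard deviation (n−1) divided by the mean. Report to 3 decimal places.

n = 9, Σ = 6328, M = 703.1111
Σ(x−M)² = 150444.889; s = √(150444.889/8) = 137.1336
CV = 137.1336 / 703.1111 = 0.19504

0.195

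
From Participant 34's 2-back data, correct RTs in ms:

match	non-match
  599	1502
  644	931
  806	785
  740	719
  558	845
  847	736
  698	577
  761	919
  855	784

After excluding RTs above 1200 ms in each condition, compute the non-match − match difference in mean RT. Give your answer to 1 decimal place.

63.9 ms

non-match: exclude 1502
M(match) = 6508/9 = 723.111
M(non-match) = 6296/8 = 787.000
Difference = 787.000 − 723.111 = 63.889 ms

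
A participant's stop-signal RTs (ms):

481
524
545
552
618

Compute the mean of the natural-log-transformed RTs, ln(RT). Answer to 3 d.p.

ln(RT): 6.1759, 6.2615, 6.3008, 6.3135, 6.4265
Σ ln(RT) = 31.4782
Mean = 31.4782/5 = 6.29564

6.296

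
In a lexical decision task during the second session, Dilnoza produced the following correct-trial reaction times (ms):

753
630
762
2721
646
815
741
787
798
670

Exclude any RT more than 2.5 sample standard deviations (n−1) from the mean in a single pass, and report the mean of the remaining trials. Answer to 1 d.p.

733.6 ms

n = 10, ΣRT = 9323, M = 932.300
Σ(x−M)² = 3592256.10; s = √(3592256.10/9) = 631.775
Cutoffs: 932.300 ± 2.5·631.775 → [-647.1, 2511.7]
Outside: 2721 → excluded.
Retained (n=9): Σ = 6602, mean = 6602/9 = 733.556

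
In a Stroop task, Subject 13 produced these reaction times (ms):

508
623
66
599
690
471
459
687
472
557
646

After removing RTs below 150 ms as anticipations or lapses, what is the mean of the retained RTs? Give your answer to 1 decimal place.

571.2 ms

Excluded: 66
Retained (n=10): Σ = 5712
Mean = 5712/10 = 571.2000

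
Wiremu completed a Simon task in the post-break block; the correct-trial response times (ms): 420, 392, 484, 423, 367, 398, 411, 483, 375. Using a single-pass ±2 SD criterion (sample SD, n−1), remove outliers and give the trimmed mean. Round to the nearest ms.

417 ms

n = 9, ΣRT = 3753, M = 417.000
Σ(x−M)² = 14176.00; s = √(14176.00/8) = 42.095
Cutoffs: 417.000 ± 2·42.095 → [332.8, 501.2]
No RTs fall outside the cutoffs; all 9 retained. Mean = 3753/9 = 417.000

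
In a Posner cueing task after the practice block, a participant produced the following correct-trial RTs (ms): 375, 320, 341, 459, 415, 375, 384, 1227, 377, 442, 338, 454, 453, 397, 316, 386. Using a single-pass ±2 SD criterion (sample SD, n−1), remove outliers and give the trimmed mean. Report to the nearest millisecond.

389 ms

n = 16, ΣRT = 7059, M = 441.188
Σ(x−M)² = 691002.44; s = √(691002.44/15) = 214.632
Cutoffs: 441.188 ± 2·214.632 → [11.9, 870.5]
Outside: 1227 → excluded.
Retained (n=15): Σ = 5832, mean = 5832/15 = 388.800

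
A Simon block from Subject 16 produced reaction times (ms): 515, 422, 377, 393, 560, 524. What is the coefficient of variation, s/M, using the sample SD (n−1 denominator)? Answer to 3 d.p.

n = 6, Σ = 2791, M = 465.1667
Σ(x−M)² = 29782.833; s = √(29782.833/5) = 77.1788
CV = 77.1788 / 465.1667 = 0.16592

0.166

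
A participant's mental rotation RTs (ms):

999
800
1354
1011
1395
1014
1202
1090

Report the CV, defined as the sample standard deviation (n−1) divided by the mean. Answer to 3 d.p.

0.180

n = 8, Σ = 8865, M = 1108.1250
Σ(x−M)² = 277034.875; s = √(277034.875/7) = 198.9382
CV = 198.9382 / 1108.1250 = 0.17953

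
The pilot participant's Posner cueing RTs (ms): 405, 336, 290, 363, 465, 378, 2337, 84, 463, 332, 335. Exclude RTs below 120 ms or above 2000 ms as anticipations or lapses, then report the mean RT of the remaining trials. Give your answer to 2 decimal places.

Excluded: 84, 2337
Retained (n=9): Σ = 3367
Mean = 3367/9 = 374.1111

374.11 ms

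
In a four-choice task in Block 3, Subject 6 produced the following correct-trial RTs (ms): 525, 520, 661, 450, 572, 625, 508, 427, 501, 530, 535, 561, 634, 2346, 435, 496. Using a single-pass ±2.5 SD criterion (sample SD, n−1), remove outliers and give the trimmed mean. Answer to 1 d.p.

532.0 ms

n = 16, ΣRT = 10326, M = 645.375
Σ(x−M)² = 3153265.75; s = √(3153265.75/15) = 458.495
Cutoffs: 645.375 ± 2.5·458.495 → [-500.9, 1791.6]
Outside: 2346 → excluded.
Retained (n=15): Σ = 7980, mean = 7980/15 = 532.000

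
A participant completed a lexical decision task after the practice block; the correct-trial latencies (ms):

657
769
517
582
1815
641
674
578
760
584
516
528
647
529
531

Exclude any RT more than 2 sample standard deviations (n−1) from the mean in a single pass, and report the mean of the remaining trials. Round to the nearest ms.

608 ms

n = 15, ΣRT = 10328, M = 688.533
Σ(x−M)² = 1455423.73; s = √(1455423.73/14) = 322.426
Cutoffs: 688.533 ± 2·322.426 → [43.7, 1333.4]
Outside: 1815 → excluded.
Retained (n=14): Σ = 8513, mean = 8513/14 = 608.071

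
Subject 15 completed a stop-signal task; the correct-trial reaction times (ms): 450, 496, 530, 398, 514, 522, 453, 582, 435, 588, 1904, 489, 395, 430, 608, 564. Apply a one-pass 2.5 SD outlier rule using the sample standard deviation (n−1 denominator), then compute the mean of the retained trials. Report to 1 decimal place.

n = 16, ΣRT = 9358, M = 584.875
Σ(x−M)² = 1923163.75; s = √(1923163.75/15) = 358.066
Cutoffs: 584.875 ± 2.5·358.066 → [-310.3, 1480.0]
Outside: 1904 → excluded.
Retained (n=15): Σ = 7454, mean = 7454/15 = 496.933

496.9 ms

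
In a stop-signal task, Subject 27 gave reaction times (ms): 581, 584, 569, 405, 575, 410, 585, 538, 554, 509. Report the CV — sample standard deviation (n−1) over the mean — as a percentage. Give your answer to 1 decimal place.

13.0%

n = 10, Σ = 5310, M = 531.0000
Σ(x−M)² = 43184.000; s = √(43184.000/9) = 69.2692
CV = 69.2692 / 531.0000 = 0.13045 = 13.045%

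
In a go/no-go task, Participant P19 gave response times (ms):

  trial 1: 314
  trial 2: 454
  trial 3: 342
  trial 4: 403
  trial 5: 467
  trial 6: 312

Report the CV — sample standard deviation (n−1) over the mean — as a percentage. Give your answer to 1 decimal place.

n = 6, Σ = 2292, M = 382.0000
Σ(x−M)² = 23974.000; s = √(23974.000/5) = 69.2445
CV = 69.2445 / 382.0000 = 0.18127 = 18.127%

18.1%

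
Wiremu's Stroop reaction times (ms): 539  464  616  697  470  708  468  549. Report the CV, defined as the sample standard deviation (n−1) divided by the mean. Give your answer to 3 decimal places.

0.177

n = 8, Σ = 4511, M = 563.8750
Σ(x−M)² = 70030.875; s = √(70030.875/7) = 100.0221
CV = 100.0221 / 563.8750 = 0.17738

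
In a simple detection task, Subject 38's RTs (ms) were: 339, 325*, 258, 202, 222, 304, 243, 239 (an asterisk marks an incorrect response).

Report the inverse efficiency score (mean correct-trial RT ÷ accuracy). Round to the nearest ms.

Correct trials (n=7): 339, 258, 202, 222, 304, 243, 239
Mean correct RT = 1807/7 = 258.1429 ms
Proportion correct = 7/8
IES = 258.1429 / (7/8) = 295.020 ms

295 ms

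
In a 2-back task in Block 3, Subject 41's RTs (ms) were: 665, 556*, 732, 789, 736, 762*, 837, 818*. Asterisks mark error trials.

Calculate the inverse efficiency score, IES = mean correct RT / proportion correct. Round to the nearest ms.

Correct trials (n=5): 665, 732, 789, 736, 837
Mean correct RT = 3759/5 = 751.8000 ms
Proportion correct = 5/8
IES = 751.8000 / (5/8) = 1202.880 ms

1203 ms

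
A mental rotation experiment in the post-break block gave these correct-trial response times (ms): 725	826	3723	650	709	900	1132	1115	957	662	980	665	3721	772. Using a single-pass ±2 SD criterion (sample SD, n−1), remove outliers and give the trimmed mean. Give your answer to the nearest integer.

n = 14, ΣRT = 17537, M = 1252.643
Σ(x−M)² = 14559405.21; s = √(14559405.21/13) = 1058.279
Cutoffs: 1252.643 ± 2·1058.279 → [-863.9, 3369.2]
Outside: 3721, 3723 → excluded.
Retained (n=12): Σ = 10093, mean = 10093/12 = 841.083

841 ms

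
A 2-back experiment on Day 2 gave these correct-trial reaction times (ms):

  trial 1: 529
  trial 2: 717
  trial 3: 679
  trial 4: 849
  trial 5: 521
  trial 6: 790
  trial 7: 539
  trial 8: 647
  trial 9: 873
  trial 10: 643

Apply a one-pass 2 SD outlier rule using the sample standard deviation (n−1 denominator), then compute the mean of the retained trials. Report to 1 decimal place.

n = 10, ΣRT = 6787, M = 678.700
Σ(x−M)² = 149684.10; s = √(149684.10/9) = 128.963
Cutoffs: 678.700 ± 2·128.963 → [420.8, 936.6]
No RTs fall outside the cutoffs; all 10 retained. Mean = 6787/10 = 678.700

678.7 ms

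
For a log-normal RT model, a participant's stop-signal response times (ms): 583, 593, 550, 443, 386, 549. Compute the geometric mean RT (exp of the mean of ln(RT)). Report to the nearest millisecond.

511 ms

ln(RT): 6.3682, 6.3852, 6.3099, 6.0936, 5.9558, 6.3081
Mean ln(RT) = 37.4208/6 = 6.23680
Geometric mean = exp(6.23680) = 511.22 ms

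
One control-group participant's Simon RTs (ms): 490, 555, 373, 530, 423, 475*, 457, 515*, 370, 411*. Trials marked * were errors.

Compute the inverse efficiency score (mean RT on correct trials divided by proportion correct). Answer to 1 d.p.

652.7 ms

Correct trials (n=7): 490, 555, 373, 530, 423, 457, 370
Mean correct RT = 3198/7 = 456.8571 ms
Proportion correct = 7/10
IES = 456.8571 / (7/10) = 652.653 ms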